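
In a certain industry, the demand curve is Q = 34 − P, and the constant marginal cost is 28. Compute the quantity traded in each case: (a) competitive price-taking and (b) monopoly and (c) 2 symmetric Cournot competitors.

Inverting demand: P = 34 − Q.
Perfect competition: P = MC = 28, so 34 − Q = 28 and Q = 6.
A monopolist chooses Q where MR = MC. MR = 34 − 2Q; setting this equal to 28 gives Q = 3 and P = 31.
Cournot with 2 identical firms: the symmetric best-response condition is 34 − 3q = 28. Each firm produces q = 2, total output Q = 4, price P = 30.

Competition: Q = 6; Monopoly: Q = 3; Cournot: Q = 4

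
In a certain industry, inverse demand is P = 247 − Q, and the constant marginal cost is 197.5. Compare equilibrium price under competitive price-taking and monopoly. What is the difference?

P rises by 24.75

Competitive firms price at marginal cost: P = 197.5, giving Q = 49.5.
Monopoly sets MR = MC: 247 − 2Q = 197.5 ⇒ Q = 24.75, P = 247 − 24.75 = 222.25.
Change in equilibrium price: 222.25 − 197.5 = 24.75.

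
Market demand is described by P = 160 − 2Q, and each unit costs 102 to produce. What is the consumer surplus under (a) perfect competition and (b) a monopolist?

Competition: CS = 841; Monopoly: CS = 210.25

Competitive firms price at marginal cost: P = 102, giving Q = 29.
CS = ½·(160 − 102)·29 = 841.
A monopolist chooses Q where MR = MC. MR = 160 − 4Q; setting this equal to 102 gives Q = 14.5 and P = 131.
CS = ½·(160 − 131)·14.5 = 210.25.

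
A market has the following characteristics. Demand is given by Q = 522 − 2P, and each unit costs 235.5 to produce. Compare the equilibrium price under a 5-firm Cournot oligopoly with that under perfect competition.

Cournot: P = 239.75; Competition: P = 235.5

Inverting demand: P = 261 − 0.5Q.
Cournot with 5 identical firms: the symmetric best-response condition is 261 − 3q = 235.5. Each firm produces q = 8.5, total output Q = 42.5, price P = 239.75.
Competitive firms price at marginal cost: P = 235.5, giving Q = 51.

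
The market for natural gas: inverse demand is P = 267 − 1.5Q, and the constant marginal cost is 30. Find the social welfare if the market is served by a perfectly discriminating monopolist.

A perfectly discriminating monopolist sells every unit with P(Q) ≥ MC(Q), so output equals the competitive quantity Q = 158. Each buyer pays their reservation price, so CS = 0 and the firm captures all surplus.
TS = 18723 (equal to competitive TS).

TS = 18723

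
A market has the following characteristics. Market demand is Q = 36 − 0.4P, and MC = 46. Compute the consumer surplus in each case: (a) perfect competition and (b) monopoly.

Competition: CS = 387.2; Monopoly: CS = 96.8

Inverting demand: P = 90 − 2.5Q.
Perfect competition: P = MC = 46, so 90 − 2.5Q = 46 and Q = 17.6.
CS = ½·(90 − 46)·17.6 = 387.2.
The monopolist equates marginal revenue to marginal cost: 90 − 5Q = 46, so Q = 8.8. From demand, P = 68.
CS = ½·(90 − 68)·8.8 = 96.8.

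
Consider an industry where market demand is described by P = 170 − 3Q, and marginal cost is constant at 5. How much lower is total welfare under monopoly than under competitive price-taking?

Perfect competition: P = MC = 5, so 170 − 3Q = 5 and Q = 55.
CS = ½·(170 − 5)·55 = 4537.5; PS = (5 − 5)·55 = 0; TS = 4537.5.
A monopolist chooses Q where MR = MC. MR = 170 − 6Q; setting this equal to 5 gives Q = 27.5 and P = 87.5.
CS = ½·(170 − 87.5)·27.5 = 1134.375; PS = (87.5 − 5)·27.5 = 2268.75; TS = 3403.125.
Change in total welfare: 3403.125 − 4537.5 = −1134.375.

TS falls by 1134.375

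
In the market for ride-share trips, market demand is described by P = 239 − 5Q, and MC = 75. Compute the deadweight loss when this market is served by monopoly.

Competitive firms price at marginal cost: P = 75, giving Q = 32.8.
Monopoly sets MR = MC: 239 − 10Q = 75 ⇒ Q = 16.4, P = 239 − 5·16.4 = 157.
DWL is the triangle between Q = 16.4 and Q = 32.8: ½·(32.8 − 16.4)·(157 − 75) = 672.4.

DWL = 672.4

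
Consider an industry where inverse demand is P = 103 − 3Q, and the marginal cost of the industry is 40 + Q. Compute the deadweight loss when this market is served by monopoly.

Under competition P = MC: 103 − 3Q = 40 + Q ⇒ Q = 15.75, P = 55.75.
The monopolist equates marginal revenue to marginal cost: 103 − 6Q = 40 + Q, so Q = 9. From demand, P = 76.
CS = ½·(103 − 55.75)·15.75 = 11907/32; PS = (55.75·15.75 − 40·15.75 − ½·1·15.75²) = 3969/32; TS = 496.125.
CS = ½·(103 − 76)·9 = 121.5; PS = (76·9 − 40·9 − ½·1·9²) = 283.5; TS = 405.
DWL = 496.125 − 405 = 91.125.

DWL = 91.125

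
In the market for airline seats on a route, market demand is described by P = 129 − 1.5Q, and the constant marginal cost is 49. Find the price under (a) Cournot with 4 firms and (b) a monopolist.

With 4 symmetric Cournot firms, each firm's FOC gives 129 − 7.5q = 49, so q = 32/3, Q = 4·32/3 = 128/3, and P = 65.
The monopolist equates marginal revenue to marginal cost: 129 − 3Q = 49, so Q = 80/3. From demand, P = 89.

Cournot: P = 65; Monopoly: P = 89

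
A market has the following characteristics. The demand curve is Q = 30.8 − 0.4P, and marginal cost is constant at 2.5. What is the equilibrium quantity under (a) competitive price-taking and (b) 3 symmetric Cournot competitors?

Inverting demand: P = 77 − 2.5Q.
Perfect competition: P = MC = 2.5, so 77 − 2.5Q = 2.5 and Q = 29.8.
In a 3-firm Cournot equilibrium, symmetry and the first-order condition give q = (77 − 2.5)/(10) = 7.45. So Q = 22.35 and P = 21.125.

Competition: Q = 29.8; Cournot: Q = 22.35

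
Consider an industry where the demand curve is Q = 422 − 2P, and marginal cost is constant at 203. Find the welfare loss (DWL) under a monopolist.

DWL = 16

Inverting demand: P = 211 − 0.5Q.
Competitive firms price at marginal cost: P = 203, giving Q = 16.
The monopolist equates marginal revenue to marginal cost: 211 − Q = 203, so Q = 8. From demand, P = 207.
DWL is the triangle between Q = 8 and Q = 16: ½·(16 − 8)·(207 − 203) = 16.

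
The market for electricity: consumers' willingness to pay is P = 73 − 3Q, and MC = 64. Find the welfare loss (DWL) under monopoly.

DWL = 3.375

Under competition P = MC = 64, so Q = (73 − 64)/3 = 3.
The monopolist equates marginal revenue to marginal cost: 73 − 6Q = 64, so Q = 1.5. From demand, P = 68.5.
DWL is the triangle between Q = 1.5 and Q = 3: ½·(3 − 1.5)·(68.5 − 64) = 3.375.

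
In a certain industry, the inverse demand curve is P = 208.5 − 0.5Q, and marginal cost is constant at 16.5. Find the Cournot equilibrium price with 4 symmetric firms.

With 4 symmetric Cournot firms, each firm's FOC gives 208.5 − 2.5q = 16.5, so q = 76.8, Q = 4·76.8 = 307.2, and P = 54.9.

P = 54.9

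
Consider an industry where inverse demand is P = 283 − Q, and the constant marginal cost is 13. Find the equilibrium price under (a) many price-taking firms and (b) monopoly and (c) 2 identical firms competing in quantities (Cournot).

Under competition P = MC = 13, so Q = (283 − 13)/1 = 270.
Monopoly sets MR = MC: 283 − 2Q = 13 ⇒ Q = 135, P = 283 − 135 = 148.
With 2 symmetric Cournot firms, each firm's FOC gives 283 − 3q = 13, so q = 90, Q = 2·90 = 180, and P = 103.

Competition: P = 13; Monopoly: P = 148; Cournot: P = 103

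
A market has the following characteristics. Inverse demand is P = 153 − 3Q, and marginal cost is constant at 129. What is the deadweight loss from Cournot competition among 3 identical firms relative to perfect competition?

Under competition P = MC = 129, so Q = (153 − 129)/3 = 8.
In a 3-firm Cournot equilibrium, symmetry and the first-order condition give q = (153 − 129)/(12) = 2. So Q = 6 and P = 135.
DWL is the triangle between Q = 6 and Q = 8: ½·(8 − 6)·(135 − 129) = 6.

DWL = 6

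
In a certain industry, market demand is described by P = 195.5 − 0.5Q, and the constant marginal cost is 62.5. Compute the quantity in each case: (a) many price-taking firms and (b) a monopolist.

Competition: Q = 266; Monopoly: Q = 133

Perfect competition: P = MC = 62.5, so 195.5 − 0.5Q = 62.5 and Q = 266.
A monopolist chooses Q where MR = MC. MR = 195.5 − Q; setting this equal to 62.5 gives Q = 133 and P = 129.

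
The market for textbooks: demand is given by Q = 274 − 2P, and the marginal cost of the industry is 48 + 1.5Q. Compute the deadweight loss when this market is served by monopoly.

Inverting demand: P = 137 − 0.5Q.
Competitive equilibrium sets price equal to marginal cost: 137 − 0.5Q = 48 + 1.5Q, so Q = 44.5 and P = 114.75.
A monopolist chooses Q where MR = MC. MR = 137 − Q; setting this equal to 48 + 1.5Q gives Q = 35.6 and P = 119.2.
CS = ½·(137 − 114.75)·44.5 = 7921/16; PS = (114.75·44.5 − 48·44.5 − ½·1.5·44.5²) = 23763/16; TS = 1980.25.
CS = ½·(137 − 119.2)·35.6 = 316.84; PS = (119.2·35.6 − 48·35.6 − ½·1.5·35.6²) = 1584.2; TS = 1901.04.
DWL = 1980.25 − 1901.04 = 79.21.

DWL = 79.21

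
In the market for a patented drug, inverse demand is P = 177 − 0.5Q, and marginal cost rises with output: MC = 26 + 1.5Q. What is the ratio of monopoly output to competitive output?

A monopolist chooses Q where MR = MC. MR = 177 − Q; setting this equal to 26 + 1.5Q gives Q = 60.4 and P = 146.8.
Competitive equilibrium sets price equal to marginal cost: 177 − 0.5Q = 26 + 1.5Q, so Q = 75.5 and P = 139.25.
Ratio Q_m/Q_c = 60.4/75.5 = 0.8.

Q_m/Q_c = 0.8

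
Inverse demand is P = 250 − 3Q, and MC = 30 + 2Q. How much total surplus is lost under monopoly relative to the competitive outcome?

DWL = 680.625

Under competition P = MC: 250 − 3Q = 30 + 2Q ⇒ Q = 44, P = 118.
A monopolist chooses Q where MR = MC. MR = 250 − 6Q; setting this equal to 30 + 2Q gives Q = 27.5 and P = 167.5.
CS = ½·(250 − 118)·44 = 2904; PS = (118·44 − 30·44 − ½·2·44²) = 1936; TS = 4840.
CS = ½·(250 − 167.5)·27.5 = 1134.375; PS = (167.5·27.5 − 30·27.5 − ½·2·27.5²) = 3025; TS = 4159.375.
DWL = 4840 − 4159.375 = 680.625.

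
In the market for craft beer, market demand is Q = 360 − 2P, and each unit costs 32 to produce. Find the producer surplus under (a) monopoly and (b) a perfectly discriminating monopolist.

Inverting demand: P = 180 − 0.5Q.
Monopoly sets MR = MC: 180 − Q = 32 ⇒ Q = 148, P = 180 − 0.5·148 = 106.
PS = (106 − 32)·148 = 10952.
A perfectly discriminating monopolist sells every unit with P(Q) ≥ MC(Q), so output equals the competitive quantity Q = 296. Each buyer pays their reservation price, so CS = 0 and the firm captures all surplus.
PS = ½·(180 − 32)·296 = 21904.

Monopoly: PS = 10952; Perfect PD: PS = 21904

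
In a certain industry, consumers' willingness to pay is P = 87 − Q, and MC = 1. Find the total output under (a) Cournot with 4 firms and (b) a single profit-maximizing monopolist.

In a 4-firm Cournot equilibrium, symmetry and the first-order condition give q = (87 − 1)/(5) = 17.2. So Q = 68.8 and P = 18.2.
Monopoly sets MR = MC: 87 − 2Q = 1 ⇒ Q = 43, P = 87 − 43 = 44.

Cournot: Q = 68.8; Monopoly: Q = 43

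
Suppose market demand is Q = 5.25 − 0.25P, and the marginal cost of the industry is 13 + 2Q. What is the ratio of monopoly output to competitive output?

Q_m/Q_c = 0.6

Inverting demand: P = 21 − 4Q.
The monopolist equates marginal revenue to marginal cost: 21 − 8Q = 13 + 2Q, so Q = 0.8. From demand, P = 17.8.
Under competition P = MC: 21 − 4Q = 13 + 2Q ⇒ Q = 4/3, P = 47/3.
Ratio Q_m/Q_c = 0.8/(4/3) = 0.6.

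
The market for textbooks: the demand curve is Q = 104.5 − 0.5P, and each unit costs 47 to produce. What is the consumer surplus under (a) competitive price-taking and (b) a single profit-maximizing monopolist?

Inverting demand: P = 209 − 2Q.
Under competition P = MC = 47, so Q = (209 − 47)/2 = 81.
CS = ½·(209 − 47)·81 = 6561.
A monopolist chooses Q where MR = MC. MR = 209 − 4Q; setting this equal to 47 gives Q = 40.5 and P = 128.
CS = ½·(209 − 128)·40.5 = 1640.25.

Competition: CS = 6561; Monopoly: CS = 1640.25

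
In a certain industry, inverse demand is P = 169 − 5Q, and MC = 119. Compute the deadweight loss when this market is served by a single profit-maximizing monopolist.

DWL = 62.5

Under competition P = MC = 119, so Q = (169 − 119)/5 = 10.
A monopolist chooses Q where MR = MC. MR = 169 − 10Q; setting this equal to 119 gives Q = 5 and P = 144.
DWL is the triangle between Q = 5 and Q = 10: ½·(10 − 5)·(144 − 119) = 62.5.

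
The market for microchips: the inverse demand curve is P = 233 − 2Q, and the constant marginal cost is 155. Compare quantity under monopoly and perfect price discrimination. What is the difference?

A monopolist chooses Q where MR = MC. MR = 233 − 4Q; setting this equal to 155 gives Q = 19.5 and P = 194.
A perfectly discriminating monopolist sells every unit with P(Q) ≥ MC(Q), so output equals the competitive quantity Q = 39. Each buyer pays their reservation price, so CS = 0 and the firm captures all surplus.
Change in quantity: 39 − 19.5 = 19.5.

Quantity rises by 19.5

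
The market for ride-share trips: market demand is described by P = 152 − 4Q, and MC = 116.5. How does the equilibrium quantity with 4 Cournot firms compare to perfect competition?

With 4 symmetric Cournot firms, each firm's FOC gives 152 − 20q = 116.5, so q = 1.775, Q = 4·1.775 = 7.1, and P = 123.6.
Competitive firms price at marginal cost: P = 116.5, giving Q = 8.875.

Cournot: Q = 7.1; Competition: Q = 8.875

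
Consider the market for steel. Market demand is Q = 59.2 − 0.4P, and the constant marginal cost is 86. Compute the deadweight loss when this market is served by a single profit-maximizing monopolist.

Inverting demand: P = 148 − 2.5Q.
Under competition P = MC = 86, so Q = (148 − 86)/2.5 = 24.8.
A monopolist chooses Q where MR = MC. MR = 148 − 5Q; setting this equal to 86 gives Q = 12.4 and P = 117.
DWL is the triangle between Q = 12.4 and Q = 24.8: ½·(24.8 − 12.4)·(117 − 86) = 192.2.

DWL = 192.2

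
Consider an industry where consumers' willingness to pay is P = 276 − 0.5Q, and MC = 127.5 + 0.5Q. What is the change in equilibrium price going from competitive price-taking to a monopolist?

Under competition P = MC: 276 − 0.5Q = 127.5 + 0.5Q ⇒ Q = 148.5, P = 201.75.
The monopolist equates marginal revenue to marginal cost: 276 − Q = 127.5 + 0.5Q, so Q = 99. From demand, P = 226.5.
Change in equilibrium price: 226.5 − 201.75 = 24.75.

P rises by 24.75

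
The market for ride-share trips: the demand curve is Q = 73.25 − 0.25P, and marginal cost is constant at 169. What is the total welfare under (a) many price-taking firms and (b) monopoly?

Competition: TS = 1922; Monopoly: TS = 1441.5

Inverting demand: P = 293 − 4Q.
Competitive firms price at marginal cost: P = 169, giving Q = 31.
CS = ½·(293 − 169)·31 = 1922; PS = (169 − 169)·31 = 0; TS = 1922.
A monopolist chooses Q where MR = MC. MR = 293 − 8Q; setting this equal to 169 gives Q = 15.5 and P = 231.
CS = ½·(293 − 231)·15.5 = 480.5; PS = (231 − 169)·15.5 = 961; TS = 1441.5.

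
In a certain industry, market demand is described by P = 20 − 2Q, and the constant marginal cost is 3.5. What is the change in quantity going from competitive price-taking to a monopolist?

Competitive firms price at marginal cost: P = 3.5, giving Q = 8.25.
Monopoly sets MR = MC: 20 − 4Q = 3.5 ⇒ Q = 4.125, P = 20 − 2·4.125 = 11.75.
Change in quantity: 4.125 − 8.25 = −4.125.

Q falls by 4.125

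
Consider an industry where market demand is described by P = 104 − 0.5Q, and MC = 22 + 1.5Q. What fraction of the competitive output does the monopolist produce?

Monopoly sets MR = MC: 104 − Q = 22 + 1.5Q ⇒ Q = 32.8, P = 104 − 0.5·32.8 = 87.6.
Under competition P = MC: 104 − 0.5Q = 22 + 1.5Q ⇒ Q = 41, P = 83.5.
Ratio Q_m/Q_c = 32.8/41 = 0.8.

Q_m/Q_c = 0.8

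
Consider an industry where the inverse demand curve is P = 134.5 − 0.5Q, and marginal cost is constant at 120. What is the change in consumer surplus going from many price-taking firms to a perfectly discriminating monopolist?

CS falls by 210.25

Under competition P = MC = 120, so Q = (134.5 − 120)/0.5 = 29.
CS = ½·(134.5 − 120)·29 = 210.25.
Under first-degree price discrimination the firm charges each unit its demand price and produces up to where P = MC, i.e. Q = 29. Consumer surplus is zero; producer surplus equals total surplus.
CS = 0.
Change in consumer surplus: 0 − 210.25 = −210.25.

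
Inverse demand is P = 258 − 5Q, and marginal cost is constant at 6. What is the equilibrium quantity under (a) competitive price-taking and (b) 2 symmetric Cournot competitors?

Competitive firms price at marginal cost: P = 6, giving Q = 50.4.
In a 2-firm Cournot equilibrium, symmetry and the first-order condition give q = (258 − 6)/(15) = 16.8. So Q = 33.6 and P = 90.

Competition: Q = 50.4; Cournot: Q = 33.6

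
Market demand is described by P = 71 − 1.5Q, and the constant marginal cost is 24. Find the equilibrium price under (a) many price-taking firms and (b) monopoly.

Competition: P = 24; Monopoly: P = 47.5

Competitive firms price at marginal cost: P = 24, giving Q = 94/3.
A monopolist chooses Q where MR = MC. MR = 71 − 3Q; setting this equal to 24 gives Q = 47/3 and P = 47.5.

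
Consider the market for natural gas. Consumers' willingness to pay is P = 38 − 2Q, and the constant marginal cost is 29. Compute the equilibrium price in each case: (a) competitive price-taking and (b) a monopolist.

Competitive firms price at marginal cost: P = 29, giving Q = 4.5.
Monopoly sets MR = MC: 38 − 4Q = 29 ⇒ Q = 2.25, P = 38 − 2·2.25 = 33.5.

Competition: P = 29; Monopoly: P = 33.5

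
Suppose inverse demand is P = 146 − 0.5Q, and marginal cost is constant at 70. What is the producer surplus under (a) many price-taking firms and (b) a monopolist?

Competitive firms price at marginal cost: P = 70, giving Q = 152.
PS = (70 − 70)·152 = 0.
Monopoly sets MR = MC: 146 − Q = 70 ⇒ Q = 76, P = 146 − 0.5·76 = 108.
PS = (108 − 70)·76 = 2888.

Competition: PS = 0; Monopoly: PS = 2888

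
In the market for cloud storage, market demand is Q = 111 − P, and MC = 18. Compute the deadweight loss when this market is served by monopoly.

Inverting demand: P = 111 − Q.
Under competition P = MC = 18, so Q = (111 − 18)/1 = 93.
The monopolist equates marginal revenue to marginal cost: 111 − 2Q = 18, so Q = 46.5. From demand, P = 64.5.
DWL is the triangle between Q = 46.5 and Q = 93: ½·(93 − 46.5)·(64.5 − 18) = 1081.125.

DWL = 1081.125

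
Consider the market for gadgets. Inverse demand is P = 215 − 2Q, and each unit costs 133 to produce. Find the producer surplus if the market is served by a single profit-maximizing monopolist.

PS = 840.5

A monopolist chooses Q where MR = MC. MR = 215 − 4Q; setting this equal to 133 gives Q = 20.5 and P = 174.
PS = (174 − 133)·20.5 = 840.5.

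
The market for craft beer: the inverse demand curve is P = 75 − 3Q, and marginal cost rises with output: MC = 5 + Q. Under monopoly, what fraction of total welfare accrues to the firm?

PS/TS = 0.7

The monopolist equates marginal revenue to marginal cost: 75 − 6Q = 5 + Q, so Q = 10. From demand, P = 45.
CS = ½·(75 − 45)·10 = 150.
PS = P·Q − VC(Q) = 45·10 − (5·10 + ½·1·10²) = 350.
Share captured = PS/TS = 350/500 = 0.7.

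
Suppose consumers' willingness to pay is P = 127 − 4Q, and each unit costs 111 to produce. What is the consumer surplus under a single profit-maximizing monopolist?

CS = 8

A monopolist chooses Q where MR = MC. MR = 127 − 8Q; setting this equal to 111 gives Q = 2 and P = 119.
CS = ½·(127 − 119)·2 = 8.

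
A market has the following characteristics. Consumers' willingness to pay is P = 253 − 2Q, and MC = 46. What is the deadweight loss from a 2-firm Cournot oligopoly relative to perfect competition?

Under competition P = MC = 46, so Q = (253 − 46)/2 = 103.5.
Cournot with 2 identical firms: the symmetric best-response condition is 253 − 6q = 46. Each firm produces q = 34.5, total output Q = 69, price P = 115.
DWL is the triangle between Q = 69 and Q = 103.5: ½·(103.5 − 69)·(115 − 46) = 1190.25.

DWL = 1190.25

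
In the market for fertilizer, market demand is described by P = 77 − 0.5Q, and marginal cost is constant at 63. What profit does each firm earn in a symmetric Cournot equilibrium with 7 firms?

π_i = 6.125

With 7 symmetric Cournot firms, each firm's FOC gives 77 − 4q = 63, so q = 3.5, Q = 7·3.5 = 24.5, and P = 64.75.
Each firm's profit = (64.75 − 63)·3.5 = 6.125.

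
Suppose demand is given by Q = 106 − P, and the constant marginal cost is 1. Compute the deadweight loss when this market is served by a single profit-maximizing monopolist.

DWL = 1378.125

Inverting demand: P = 106 − Q.
Under competition P = MC = 1, so Q = (106 − 1)/1 = 105.
A monopolist chooses Q where MR = MC. MR = 106 − 2Q; setting this equal to 1 gives Q = 52.5 and P = 53.5.
DWL is the triangle between Q = 52.5 and Q = 105: ½·(105 − 52.5)·(53.5 − 1) = 1378.125.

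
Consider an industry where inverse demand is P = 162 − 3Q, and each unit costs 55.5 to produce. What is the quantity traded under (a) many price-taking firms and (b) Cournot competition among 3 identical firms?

Competitive firms price at marginal cost: P = 55.5, giving Q = 35.5.
In a 3-firm Cournot equilibrium, symmetry and the first-order condition give q = (162 − 55.5)/(12) = 8.875. So Q = 26.625 and P = 82.125.

Competition: Q = 35.5; Cournot: Q = 26.625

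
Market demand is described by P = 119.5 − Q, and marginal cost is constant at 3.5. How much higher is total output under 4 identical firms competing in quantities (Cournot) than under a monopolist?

Monopoly sets MR = MC: 119.5 − 2Q = 3.5 ⇒ Q = 58, P = 119.5 − 58 = 61.5.
With 4 symmetric Cournot firms, each firm's FOC gives 119.5 − 5q = 3.5, so q = 23.2, Q = 4·23.2 = 92.8, and P = 26.7.
Change in total output: 92.8 − 58 = 34.8.

Total output rises by 34.8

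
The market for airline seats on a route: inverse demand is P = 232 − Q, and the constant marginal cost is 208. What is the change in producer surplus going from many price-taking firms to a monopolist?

PS rises by 144

Perfect competition: P = MC = 208, so 232 − Q = 208 and Q = 24.
PS = (208 − 208)·24 = 0.
A monopolist chooses Q where MR = MC. MR = 232 − 2Q; setting this equal to 208 gives Q = 12 and P = 220.
PS = (220 − 208)·12 = 144.
Change in producer surplus: 144 − 0 = 144.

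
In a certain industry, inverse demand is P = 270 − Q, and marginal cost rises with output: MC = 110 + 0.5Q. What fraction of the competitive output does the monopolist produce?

Q_m/Q_c = 0.6

A monopolist chooses Q where MR = MC. MR = 270 − 2Q; setting this equal to 110 + 0.5Q gives Q = 64 and P = 206.
Competitive equilibrium sets price equal to marginal cost: 270 − Q = 110 + 0.5Q, so Q = 320/3 and P = 490/3.
Ratio Q_m/Q_c = 64/(320/3) = 0.6.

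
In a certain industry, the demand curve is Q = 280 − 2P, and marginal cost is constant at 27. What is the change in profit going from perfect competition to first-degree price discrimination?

Inverting demand: P = 140 − 0.5Q.
Competitive firms price at marginal cost: P = 27, giving Q = 226.
Profit = (27 − 27)·226 = 0.
Under first-degree price discrimination the firm charges each unit its demand price and produces up to where P = MC, i.e. Q = 226. Consumer surplus is zero; producer surplus equals total surplus.
PS equals the full surplus area, 12769. Profit = 12769 = 12769.
Change in profit: 12769 − 0 = 12769.

π rises by 12769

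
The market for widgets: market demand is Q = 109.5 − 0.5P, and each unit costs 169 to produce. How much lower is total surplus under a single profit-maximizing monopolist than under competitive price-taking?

Inverting demand: P = 219 − 2Q.
Under competition P = MC = 169, so Q = (219 − 169)/2 = 25.
CS = ½·(219 − 169)·25 = 625; PS = (169 − 169)·25 = 0; TS = 625.
The monopolist equates marginal revenue to marginal cost: 219 − 4Q = 169, so Q = 12.5. From demand, P = 194.
CS = ½·(219 − 194)·12.5 = 156.25; PS = (194 − 169)·12.5 = 312.5; TS = 468.75.
Change in total surplus: 468.75 − 625 = −156.25.

Total surplus falls by 156.25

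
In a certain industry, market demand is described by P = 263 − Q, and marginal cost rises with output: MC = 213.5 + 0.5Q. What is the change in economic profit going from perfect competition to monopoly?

Economic profit rises by 217.8

Under competition P = MC: 263 − Q = 213.5 + 0.5Q ⇒ Q = 33, P = 230.
Profit = 230·33 − (213.5·33 + ½·0.5·33²) = 272.25.
The monopolist equates marginal revenue to marginal cost: 263 − 2Q = 213.5 + 0.5Q, so Q = 19.8. From demand, P = 243.2.
Profit = 243.2·19.8 − (213.5·19.8 + ½·0.5·19.8²) = 490.05.
Change in economic profit: 490.05 − 272.25 = 217.8.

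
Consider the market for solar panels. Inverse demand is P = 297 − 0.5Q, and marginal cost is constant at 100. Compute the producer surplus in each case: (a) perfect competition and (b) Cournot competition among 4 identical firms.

Under competition P = MC = 100, so Q = (297 − 100)/0.5 = 394.
PS = (100 − 100)·394 = 0.
Cournot with 4 identical firms: the symmetric best-response condition is 297 − 2.5q = 100. Each firm produces q = 78.8, total output Q = 315.2, price P = 139.4.
PS = (139.4 − 100)·315.2 = 12418.88.

Competition: PS = 0; Cournot: PS = 12418.88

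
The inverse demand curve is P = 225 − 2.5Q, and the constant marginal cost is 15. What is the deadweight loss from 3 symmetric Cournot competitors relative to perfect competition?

Competitive firms price at marginal cost: P = 15, giving Q = 84.
In a 3-firm Cournot equilibrium, symmetry and the first-order condition give q = (225 − 15)/(10) = 21. So Q = 63 and P = 67.5.
DWL is the triangle between Q = 63 and Q = 84: ½·(84 − 63)·(67.5 − 15) = 551.25.

DWL = 551.25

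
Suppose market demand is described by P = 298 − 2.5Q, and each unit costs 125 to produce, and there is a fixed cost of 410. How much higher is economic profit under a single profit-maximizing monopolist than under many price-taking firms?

Economic profit rises by 2992.9

Under competition P = MC = 125, so Q = (298 − 125)/2.5 = 69.2.
Profit = (125 − 125)·69.2 − 410 = −410.
A monopolist chooses Q where MR = MC. MR = 298 − 5Q; setting this equal to 125 gives Q = 34.6 and P = 211.5.
Profit = (211.5 − 125)·34.6 − 410 = 2582.9.
Change in economic profit: 2582.9 − −410 = 2992.9.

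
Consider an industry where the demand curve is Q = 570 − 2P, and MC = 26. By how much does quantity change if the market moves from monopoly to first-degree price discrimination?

Inverting demand: P = 285 − 0.5Q.
Monopoly sets MR = MC: 285 − Q = 26 ⇒ Q = 259, P = 285 − 0.5·259 = 155.5.
Under first-degree price discrimination the firm charges each unit its demand price and produces up to where P = MC, i.e. Q = 518. Consumer surplus is zero; producer surplus equals total surplus.
Change in quantity: 518 − 259 = 259.

Quantity rises by 259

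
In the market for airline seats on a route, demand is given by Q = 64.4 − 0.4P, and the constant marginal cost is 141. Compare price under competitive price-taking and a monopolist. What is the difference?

Inverting demand: P = 161 − 2.5Q.
Competitive firms price at marginal cost: P = 141, giving Q = 8.
The monopolist equates marginal revenue to marginal cost: 161 − 5Q = 141, so Q = 4. From demand, P = 151.
Change in price: 151 − 141 = 10.

P rises by 10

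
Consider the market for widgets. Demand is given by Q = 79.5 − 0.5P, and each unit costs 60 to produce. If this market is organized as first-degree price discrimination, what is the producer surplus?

PS = 2450.25

Inverting demand: P = 159 − 2Q.
Under first-degree price discrimination the firm charges each unit its demand price and produces up to where P = MC, i.e. Q = 49.5. Consumer surplus is zero; producer surplus equals total surplus.
PS = ½·(159 − 60)·49.5 = 2450.25.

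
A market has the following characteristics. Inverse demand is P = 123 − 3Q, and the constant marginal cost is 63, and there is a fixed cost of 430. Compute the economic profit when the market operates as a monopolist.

Profit = −130

The monopolist equates marginal revenue to marginal cost: 123 − 6Q = 63, so Q = 10. From demand, P = 93.
Profit = (93 − 63)·10 − 430 = −130.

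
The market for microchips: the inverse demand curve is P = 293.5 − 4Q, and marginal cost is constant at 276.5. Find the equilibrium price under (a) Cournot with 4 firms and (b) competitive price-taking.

Cournot: P = 279.9; Competition: P = 276.5

Cournot with 4 identical firms: the symmetric best-response condition is 293.5 − 20q = 276.5. Each firm produces q = 0.85, total output Q = 3.4, price P = 279.9.
Competitive firms price at marginal cost: P = 276.5, giving Q = 4.25.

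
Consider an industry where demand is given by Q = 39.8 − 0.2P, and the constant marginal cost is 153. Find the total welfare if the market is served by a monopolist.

Inverting demand: P = 199 − 5Q.
The monopolist equates marginal revenue to marginal cost: 199 − 10Q = 153, so Q = 4.6. From demand, P = 176.
CS = ½·(199 − 176)·4.6 = 52.9; PS = (176 − 153)·4.6 = 105.8; TS = 158.7.

TS = 158.7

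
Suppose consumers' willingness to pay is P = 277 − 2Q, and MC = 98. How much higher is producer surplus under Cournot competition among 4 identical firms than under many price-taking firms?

Under competition P = MC = 98, so Q = (277 − 98)/2 = 89.5.
PS = (98 − 98)·89.5 = 0.
With 4 symmetric Cournot firms, each firm's FOC gives 277 − 10q = 98, so q = 17.9, Q = 4·17.9 = 71.6, and P = 133.8.
PS = (133.8 − 98)·71.6 = 2563.28.
Change in producer surplus: 2563.28 − 0 = 2563.28.

Producer surplus rises by 2563.28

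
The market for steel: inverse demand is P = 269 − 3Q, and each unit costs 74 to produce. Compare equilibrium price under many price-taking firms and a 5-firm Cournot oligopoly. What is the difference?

P rises by 32.5

Under competition P = MC = 74, so Q = (269 − 74)/3 = 65.
In a 5-firm Cournot equilibrium, symmetry and the first-order condition give q = (269 − 74)/(18) = 65/6. So Q = 325/6 and P = 106.5.
Change in equilibrium price: 106.5 − 74 = 32.5.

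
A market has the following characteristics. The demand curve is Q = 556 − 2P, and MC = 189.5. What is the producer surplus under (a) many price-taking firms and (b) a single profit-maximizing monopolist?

Competition: PS = 0; Monopoly: PS = 3916.125

Inverting demand: P = 278 − 0.5Q.
Perfect competition: P = MC = 189.5, so 278 − 0.5Q = 189.5 and Q = 177.
PS = (189.5 − 189.5)·177 = 0.
A monopolist chooses Q where MR = MC. MR = 278 − Q; setting this equal to 189.5 gives Q = 88.5 and P = 233.75.
PS = (233.75 − 189.5)·88.5 = 3916.125.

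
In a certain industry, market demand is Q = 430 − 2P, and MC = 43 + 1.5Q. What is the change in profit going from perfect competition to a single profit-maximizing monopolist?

Inverting demand: P = 215 − 0.5Q.
Under competition P = MC: 215 − 0.5Q = 43 + 1.5Q ⇒ Q = 86, P = 172.
Profit = 172·86 − (43·86 + ½·1.5·86²) = 5547.
The monopolist equates marginal revenue to marginal cost: 215 − Q = 43 + 1.5Q, so Q = 68.8. From demand, P = 180.6.
Profit = 180.6·68.8 − (43·68.8 + ½·1.5·68.8²) = 5916.8.
Change in profit: 5916.8 − 5547 = 369.8.

π rises by 369.8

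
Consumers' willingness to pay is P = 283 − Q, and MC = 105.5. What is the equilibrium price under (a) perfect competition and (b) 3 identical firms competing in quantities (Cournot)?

Competitive firms price at marginal cost: P = 105.5, giving Q = 177.5.
In a 3-firm Cournot equilibrium, symmetry and the first-order condition give q = (283 − 105.5)/(4) = 44.375. So Q = 133.125 and P = 149.875.

Competition: P = 105.5; Cournot: P = 149.875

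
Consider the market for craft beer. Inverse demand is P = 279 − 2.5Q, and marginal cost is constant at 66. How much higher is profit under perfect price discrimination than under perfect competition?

Profit rises by 9073.8

Under competition P = MC = 66, so Q = (279 − 66)/2.5 = 85.2.
Profit = (66 − 66)·85.2 = 0.
With perfect price discrimination, output is the efficient level Q = 85.2 (where demand meets MC), but every buyer pays their willingness to pay: CS = 0 and PS = total surplus.
PS equals the full surplus area, 9073.8. Profit = 9073.8 = 9073.8.
Change in profit: 9073.8 − 0 = 9073.8.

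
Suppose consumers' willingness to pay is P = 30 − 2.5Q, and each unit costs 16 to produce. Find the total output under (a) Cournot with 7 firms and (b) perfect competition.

Cournot: Q = 4.9; Competition: Q = 5.6

With 7 symmetric Cournot firms, each firm's FOC gives 30 − 20q = 16, so q = 0.7, Q = 7·0.7 = 4.9, and P = 17.75.
Under competition P = MC = 16, so Q = (30 − 16)/2.5 = 5.6.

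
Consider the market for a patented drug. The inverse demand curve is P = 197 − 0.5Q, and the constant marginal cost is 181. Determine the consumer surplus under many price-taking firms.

CS = 256

Under competition P = MC = 181, so Q = (197 − 181)/0.5 = 32.
CS = ½·(197 − 181)·32 = 256.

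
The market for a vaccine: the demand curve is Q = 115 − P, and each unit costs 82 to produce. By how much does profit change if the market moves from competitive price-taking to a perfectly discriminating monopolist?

Inverting demand: P = 115 − Q.
Competitive firms price at marginal cost: P = 82, giving Q = 33.
Profit = (82 − 82)·33 = 0.
With perfect price discrimination, output is the efficient level Q = 33 (where demand meets MC), but every buyer pays their willingness to pay: CS = 0 and PS = total surplus.
PS equals the full surplus area, 544.5. Profit = 544.5 = 544.5.
Change in profit: 544.5 − 0 = 544.5.

π rises by 544.5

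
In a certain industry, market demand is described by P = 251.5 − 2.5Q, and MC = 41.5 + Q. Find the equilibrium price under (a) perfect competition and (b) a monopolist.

Competition: P = 101.5; Monopoly: P = 164

Under competition P = MC: 251.5 − 2.5Q = 41.5 + Q ⇒ Q = 60, P = 101.5.
A monopolist chooses Q where MR = MC. MR = 251.5 − 5Q; setting this equal to 41.5 + Q gives Q = 35 and P = 164.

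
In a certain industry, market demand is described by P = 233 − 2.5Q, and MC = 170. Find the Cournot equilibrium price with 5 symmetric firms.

P = 180.5

Cournot with 5 identical firms: the symmetric best-response condition is 233 − 15q = 170. Each firm produces q = 4.2, total output Q = 21, price P = 180.5.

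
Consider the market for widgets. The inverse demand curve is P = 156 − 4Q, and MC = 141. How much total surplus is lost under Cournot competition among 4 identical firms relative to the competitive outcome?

Under competition P = MC = 141, so Q = (156 − 141)/4 = 3.75.
With 4 symmetric Cournot firms, each firm's FOC gives 156 − 20q = 141, so q = 0.75, Q = 4·0.75 = 3, and P = 144.
DWL is the triangle between Q = 3 and Q = 3.75: ½·(3.75 − 3)·(144 − 141) = 1.125.

DWL = 1.125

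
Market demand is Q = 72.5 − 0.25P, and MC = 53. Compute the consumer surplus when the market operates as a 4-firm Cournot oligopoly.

Inverting demand: P = 290 − 4Q.
In a 4-firm Cournot equilibrium, symmetry and the first-order condition give q = (290 − 53)/(20) = 11.85. So Q = 47.4 and P = 100.4.
CS = ½·(290 − 100.4)·47.4 = 4493.52.

CS = 4493.52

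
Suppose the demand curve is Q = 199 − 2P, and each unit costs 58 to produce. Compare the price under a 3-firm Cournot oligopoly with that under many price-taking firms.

Cournot: P = 68.375; Competition: P = 58

Inverting demand: P = 99.5 − 0.5Q.
With 3 symmetric Cournot firms, each firm's FOC gives 99.5 − 2q = 58, so q = 20.75, Q = 3·20.75 = 62.25, and P = 68.375.
Perfect competition: P = MC = 58, so 99.5 − 0.5Q = 58 and Q = 83.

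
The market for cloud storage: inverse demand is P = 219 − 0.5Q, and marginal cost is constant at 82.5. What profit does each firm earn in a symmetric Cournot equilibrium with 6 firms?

With 6 symmetric Cournot firms, each firm's FOC gives 219 − 3.5q = 82.5, so q = 39, Q = 6·39 = 234, and P = 102.
Each firm's profit = (102 − 82.5)·39 = 760.5.

π_i = 760.5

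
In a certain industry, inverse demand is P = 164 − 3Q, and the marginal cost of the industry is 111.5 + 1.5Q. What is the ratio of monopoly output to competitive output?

The monopolist equates marginal revenue to marginal cost: 164 − 6Q = 111.5 + 1.5Q, so Q = 7. From demand, P = 143.
Competitive equilibrium sets price equal to marginal cost: 164 − 3Q = 111.5 + 1.5Q, so Q = 35/3 and P = 129.
Ratio Q_m/Q_c = 7/(35/3) = 0.6.

Q_m/Q_c = 0.6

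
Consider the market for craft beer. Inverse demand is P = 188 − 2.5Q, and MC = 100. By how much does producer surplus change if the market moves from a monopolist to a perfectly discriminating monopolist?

Monopoly sets MR = MC: 188 − 5Q = 100 ⇒ Q = 17.6, P = 188 − 2.5·17.6 = 144.
PS = (144 − 100)·17.6 = 774.4.
Under first-degree price discrimination the firm charges each unit its demand price and produces up to where P = MC, i.e. Q = 35.2. Consumer surplus is zero; producer surplus equals total surplus.
PS = ½·(188 − 100)·35.2 = 1548.8.
Change in producer surplus: 1548.8 − 774.4 = 774.4.

Producer surplus rises by 774.4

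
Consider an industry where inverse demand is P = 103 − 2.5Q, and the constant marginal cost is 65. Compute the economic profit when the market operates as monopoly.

Monopoly sets MR = MC: 103 − 5Q = 65 ⇒ Q = 7.6, P = 103 − 2.5·7.6 = 84.
Profit = (84 − 65)·7.6 = 144.4.

Profit = 144.4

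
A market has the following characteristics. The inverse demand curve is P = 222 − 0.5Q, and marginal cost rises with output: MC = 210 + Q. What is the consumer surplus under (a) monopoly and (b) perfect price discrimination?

Monopoly: CS = 9; Perfect PD: CS = 0

Monopoly sets MR = MC: 222 − Q = 210 + Q ⇒ Q = 6, P = 222 − 0.5·6 = 219.
CS = ½·(222 − 219)·6 = 9.
With perfect price discrimination, output is the efficient level Q = 8 (where demand meets MC), but every buyer pays their willingness to pay: CS = 0 and PS = total surplus.
CS = 0.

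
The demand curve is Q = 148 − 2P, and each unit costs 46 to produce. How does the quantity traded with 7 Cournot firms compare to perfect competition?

Inverting demand: P = 74 − 0.5Q.
With 7 symmetric Cournot firms, each firm's FOC gives 74 − 4q = 46, so q = 7, Q = 7·7 = 49, and P = 49.5.
Competitive firms price at marginal cost: P = 46, giving Q = 56.

Cournot: Q = 49; Competition: Q = 56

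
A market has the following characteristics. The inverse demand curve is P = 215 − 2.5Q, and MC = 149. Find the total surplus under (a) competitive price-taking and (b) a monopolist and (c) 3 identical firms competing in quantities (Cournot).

Under competition P = MC = 149, so Q = (215 − 149)/2.5 = 26.4.
CS = ½·(215 − 149)·26.4 = 871.2; PS = (149 − 149)·26.4 = 0; TS = 871.2.
Monopoly sets MR = MC: 215 − 5Q = 149 ⇒ Q = 13.2, P = 215 − 2.5·13.2 = 182.
CS = ½·(215 − 182)·13.2 = 217.8; PS = (182 − 149)·13.2 = 435.6; TS = 653.4.
With 3 symmetric Cournot firms, each firm's FOC gives 215 − 10q = 149, so q = 6.6, Q = 3·6.6 = 19.8, and P = 165.5.
CS = ½·(215 − 165.5)·19.8 = 490.05; PS = (165.5 − 149)·19.8 = 326.7; TS = 816.75.

Competition: TS = 871.2; Monopoly: TS = 653.4; Cournot: TS = 816.75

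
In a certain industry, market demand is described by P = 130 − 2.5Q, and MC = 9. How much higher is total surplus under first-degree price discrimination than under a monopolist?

TS rises by 732.05

A monopolist chooses Q where MR = MC. MR = 130 − 5Q; setting this equal to 9 gives Q = 24.2 and P = 69.5.
CS = ½·(130 − 69.5)·24.2 = 732.05; PS = (69.5 − 9)·24.2 = 1464.1; TS = 2196.15.
A perfectly discriminating monopolist sells every unit with P(Q) ≥ MC(Q), so output equals the competitive quantity Q = 48.4. Each buyer pays their reservation price, so CS = 0 and the firm captures all surplus.
TS = 2928.2 (equal to competitive TS).
Change in total surplus: 2928.2 − 2196.15 = 732.05.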